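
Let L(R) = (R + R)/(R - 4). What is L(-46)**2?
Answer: 2116/625 ≈ 3.3856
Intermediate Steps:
L(R) = 2*R/(-4 + R) (L(R) = (2*R)/(-4 + R) = 2*R/(-4 + R))
L(-46)**2 = (2*(-46)/(-4 - 46))**2 = (2*(-46)/(-50))**2 = (2*(-46)*(-1/50))**2 = (46/25)**2 = 2116/625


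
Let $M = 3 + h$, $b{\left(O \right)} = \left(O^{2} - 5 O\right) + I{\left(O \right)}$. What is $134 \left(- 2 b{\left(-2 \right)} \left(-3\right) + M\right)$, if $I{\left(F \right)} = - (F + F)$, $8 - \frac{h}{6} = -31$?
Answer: $46230$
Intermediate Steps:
$h = 234$ ($h = 48 - -186 = 48 + 186 = 234$)
$I{\left(F \right)} = - 2 F$
$b{\left(O \right)} = O^{2} - 7 O$ ($b{\left(O \right)} = \left(O^{2} - 5 O\right) - 2 O = O^{2} - 7 O$)
$M = 237$ ($M = 3 + 234 = 237$)
$134 \left(- 2 b{\left(-2 \right)} \left(-3\right) + M\right) = 134 \left(- 2 \left(- 2 \left(-7 - 2\right)\right) \left(-3\right) + 237\right) = 134 \left(- 2 \left(\left(-2\right) \left(-9\right)\right) \left(-3\right) + 237\right) = 134 \left(\left(-2\right) 18 \left(-3\right) + 237\right) = 134 \left(\left(-36\right) \left(-3\right) + 237\right) = 134 \left(108 + 237\right) = 134 \cdot 345 = 46230$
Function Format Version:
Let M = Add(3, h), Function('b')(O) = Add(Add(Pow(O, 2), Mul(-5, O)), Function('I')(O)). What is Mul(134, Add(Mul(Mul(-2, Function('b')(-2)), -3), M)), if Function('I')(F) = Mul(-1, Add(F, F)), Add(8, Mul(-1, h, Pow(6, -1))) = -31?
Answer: 46230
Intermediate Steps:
h = 234 (h = Add(48, Mul(-6, -31)) = Add(48, 186) = 234)
Function('I')(F) = Mul(-2, F) (Function('I')(F) = Mul(-1, Mul(2, F)) = Mul(-2, F))
Function('b')(O) = Add(Pow(O, 2), Mul(-7, O)) (Function('b')(O) = Add(Add(Pow(O, 2), Mul(-5, O)), Mul(-2, O)) = Add(Pow(O, 2), Mul(-7, O)))
M = 237 (M = Add(3, 234) = 237)
Mul(134, Add(Mul(Mul(-2, Function('b')(-2)), -3), M)) = Mul(134, Add(Mul(Mul(-2, Mul(-2, Add(-7, -2))), -3), 237)) = Mul(134, Add(Mul(Mul(-2, Mul(-2, -9)), -3), 237)) = Mul(134, Add(Mul(Mul(-2, 18), -3), 237)) = Mul(134, Add(Mul(-36, -3), 237)) = Mul(134, Add(108, 237)) = Mul(134, 345) = 46230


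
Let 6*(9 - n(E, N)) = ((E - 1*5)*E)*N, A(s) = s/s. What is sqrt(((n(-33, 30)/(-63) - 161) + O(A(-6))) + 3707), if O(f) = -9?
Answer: 2*sqrt(400911)/21 ≈ 60.302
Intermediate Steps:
A(s) = 1
n(E, N) = 9 - E*N*(-5 + E)/6 (n(E, N) = 9 - (E - 1*5)*E*N/6 = 9 - (E - 5)*E*N/6 = 9 - (-5 + E)*E*N/6 = 9 - E*(-5 + E)*N/6 = 9 - E*N*(-5 + E)/6)
sqrt(((n(-33, 30)/(-63) - 161) + O(A(-6))) + 3707) = sqrt((((9 - 1/6*30*(-33)**2 + (5/6)*(-33)*30)/(-63) - 161) - 9) + 3707) = sqrt((((9 - 1/6*30*1089 - 825)*(-1/63) - 161) - 9) + 3707) = sqrt((((9 - 5445 - 825)*(-1/63) - 161) - 9) + 3707) = sqrt(((-6261*(-1/63) - 161) - 9) + 3707) = sqrt(((2087/21 - 161) - 9) + 3707) = sqrt((-1294/21 - 9) + 3707) = sqrt(-1483/21 + 3707) = sqrt(76364/21) = 2*sqrt(400911)/21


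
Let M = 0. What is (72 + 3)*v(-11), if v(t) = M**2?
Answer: 0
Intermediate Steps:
v(t) = 0 (v(t) = 0**2 = 0)
(72 + 3)*v(-11) = (72 + 3)*0 = 75*0 = 0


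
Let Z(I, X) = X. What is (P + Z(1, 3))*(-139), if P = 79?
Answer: -11398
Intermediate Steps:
(P + Z(1, 3))*(-139) = (79 + 3)*(-139) = 82*(-139) = -11398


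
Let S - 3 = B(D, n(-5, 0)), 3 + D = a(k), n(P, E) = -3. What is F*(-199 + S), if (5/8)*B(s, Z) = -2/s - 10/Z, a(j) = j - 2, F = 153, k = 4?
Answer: -143412/5 ≈ -28682.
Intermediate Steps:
a(j) = -2 + j
D = -1 (D = -3 + (-2 + 4) = -3 + 2 = -1)
B(s, Z) = -16/Z - 16/(5*s) (B(s, Z) = 8*(-2/s - 10/Z)/5 = 8*(-10/Z - 2/s)/5 = -16/Z - 16/(5*s))
S = 173/15 (S = 3 + (-16/(-3) - 16/5/(-1)) = 3 + (-16*(-⅓) - 16/5*(-1)) = 3 + (16/3 + 16/5) = 3 + 128/15 = 173/15 ≈ 11.533)
F*(-199 + S) = 153*(-199 + 173/15) = 153*(-2812/15) = -143412/5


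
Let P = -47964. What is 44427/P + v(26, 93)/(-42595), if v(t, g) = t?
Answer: -90172149/97286980 ≈ -0.92687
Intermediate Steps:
44427/P + v(26, 93)/(-42595) = 44427/(-47964) + 26/(-42595) = 44427*(-1/47964) + 26*(-1/42595) = -14809/15988 - 26/42595 = -90172149/97286980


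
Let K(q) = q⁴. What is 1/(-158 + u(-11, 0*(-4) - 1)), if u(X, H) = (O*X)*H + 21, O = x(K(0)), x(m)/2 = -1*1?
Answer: -1/159 ≈ -0.0062893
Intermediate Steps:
x(m) = -2 (x(m) = 2*(-1*1) = 2*(-1) = -2)
O = -2
u(X, H) = 21 - 2*H*X (u(X, H) = (-2*X)*H + 21 = -2*H*X + 21 = 21 - 2*H*X)
1/(-158 + u(-11, 0*(-4) - 1)) = 1/(-158 + (21 - 2*(0*(-4) - 1)*(-11))) = 1/(-158 + (21 - 2*(0 - 1)*(-11))) = 1/(-158 + (21 - 2*(-1)*(-11))) = 1/(-158 + (21 - 22)) = 1/(-158 - 1) = 1/(-159) = -1/159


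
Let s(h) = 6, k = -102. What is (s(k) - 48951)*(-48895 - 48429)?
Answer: 4763523180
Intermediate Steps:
(s(k) - 48951)*(-48895 - 48429) = (6 - 48951)*(-48895 - 48429) = -48945*(-97324) = 4763523180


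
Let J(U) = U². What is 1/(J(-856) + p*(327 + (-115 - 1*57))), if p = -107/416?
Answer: 416/304801591 ≈ 1.3648e-6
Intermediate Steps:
p = -107/416 (p = -107*1/416 = -107/416 ≈ -0.25721)
1/(J(-856) + p*(327 + (-115 - 1*57))) = 1/((-856)² - 107*(327 + (-115 - 1*57))/416) = 1/(732736 - 107*(327 + (-115 - 57))/416) = 1/(732736 - 107*(327 - 172)/416) = 1/(732736 - 107/416*155) = 1/(732736 - 16585/416) = 1/(304801591/416) = 416/304801591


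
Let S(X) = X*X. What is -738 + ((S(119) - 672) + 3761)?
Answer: 16512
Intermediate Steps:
S(X) = X²
-738 + ((S(119) - 672) + 3761) = -738 + ((119² - 672) + 3761) = -738 + ((14161 - 672) + 3761) = -738 + (13489 + 3761) = -738 + 17250 = 16512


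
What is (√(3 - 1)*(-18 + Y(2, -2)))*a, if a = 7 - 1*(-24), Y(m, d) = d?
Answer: -620*√2 ≈ -876.81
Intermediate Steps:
a = 31 (a = 7 + 24 = 31)
(√(3 - 1)*(-18 + Y(2, -2)))*a = (√(3 - 1)*(-18 - 2))*31 = (√2*(-20))*31 = -20*√2*31 = -620*√2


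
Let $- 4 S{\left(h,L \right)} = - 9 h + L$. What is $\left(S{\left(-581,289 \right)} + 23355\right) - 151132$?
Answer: $- \frac{258313}{2} \approx -1.2916 \cdot 10^{5}$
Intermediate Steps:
$S{\left(h,L \right)} = - \frac{L}{4} + \frac{9 h}{4}$ ($S{\left(h,L \right)} = - \frac{- 9 h + L}{4} = - \frac{L - 9 h}{4} = - \frac{L}{4} + \frac{9 h}{4}$)
$\left(S{\left(-581,289 \right)} + 23355\right) - 151132 = \left(\left(\left(- \frac{1}{4}\right) 289 + \frac{9}{4} \left(-581\right)\right) + 23355\right) - 151132 = \left(\left(- \frac{289}{4} - \frac{5229}{4}\right) + 23355\right) - 151132 = \left(- \frac{2759}{2} + 23355\right) - 151132 = \frac{43951}{2} - 151132 = - \frac{258313}{2}$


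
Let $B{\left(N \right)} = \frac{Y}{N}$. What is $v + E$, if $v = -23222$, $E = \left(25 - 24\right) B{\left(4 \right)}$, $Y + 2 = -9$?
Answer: $- \frac{92899}{4} \approx -23225.0$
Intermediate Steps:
$Y = -11$ ($Y = -2 - 9 = -11$)
$B{\left(N \right)} = - \frac{11}{N}$
$E = - \frac{11}{4}$ ($E = \left(25 - 24\right) \left(- \frac{11}{4}\right) = 1 \left(\left(-11\right) \frac{1}{4}\right) = 1 \left(- \frac{11}{4}\right) = - \frac{11}{4} \approx -2.75$)
$v + E = -23222 - \frac{11}{4} = - \frac{92899}{4}$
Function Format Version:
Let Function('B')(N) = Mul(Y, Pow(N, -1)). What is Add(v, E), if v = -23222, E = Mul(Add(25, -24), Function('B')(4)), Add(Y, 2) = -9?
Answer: Rational(-92899, 4) ≈ -23225.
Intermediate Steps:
Y = -11 (Y = Add(-2, -9) = -11)
Function('B')(N) = Mul(-11, Pow(N, -1))
E = Rational(-11, 4) (E = Mul(Add(25, -24), Mul(-11, Pow(4, -1))) = Mul(1, Mul(-11, Rational(1, 4))) = Mul(1, Rational(-11, 4)) = Rational(-11, 4) ≈ -2.7500)
Add(v, E) = Add(-23222, Rational(-11, 4)) = Rational(-92899, 4)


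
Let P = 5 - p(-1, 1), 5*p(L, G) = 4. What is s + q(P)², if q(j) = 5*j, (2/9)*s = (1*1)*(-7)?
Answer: 819/2 ≈ 409.50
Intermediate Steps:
p(L, G) = ⅘ (p(L, G) = (⅕)*4 = ⅘)
P = 21/5 (P = 5 - 1*⅘ = 5 - ⅘ = 21/5 ≈ 4.2000)
s = -63/2 (s = 9*((1*1)*(-7))/2 = 9*(1*(-7))/2 = (9/2)*(-7) = -63/2 ≈ -31.500)
s + q(P)² = -63/2 + (5*(21/5))² = -63/2 + 21² = -63/2 + 441 = 819/2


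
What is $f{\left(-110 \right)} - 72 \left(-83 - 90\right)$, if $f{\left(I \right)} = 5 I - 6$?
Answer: $11900$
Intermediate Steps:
$f{\left(I \right)} = -6 + 5 I$
$f{\left(-110 \right)} - 72 \left(-83 - 90\right) = \left(-6 + 5 \left(-110\right)\right) - 72 \left(-83 - 90\right) = \left(-6 - 550\right) - -12456 = -556 + 12456 = 11900$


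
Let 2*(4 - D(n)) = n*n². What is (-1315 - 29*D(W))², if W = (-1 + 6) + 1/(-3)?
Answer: 1324801/729 ≈ 1817.3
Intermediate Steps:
W = 14/3 (W = 5 - ⅓ = 14/3 ≈ 4.6667)
D(n) = 4 - n³/2 (D(n) = 4 - n*n²/2 = 4 - n³/2)
(-1315 - 29*D(W))² = (-1315 - 29*(4 - (14/3)³/2))² = (-1315 - 29*(4 - ½*2744/27))² = (-1315 - 29*(4 - 1372/27))² = (-1315 - 29*(-1264/27))² = (-1315 + 36656/27)² = (1151/27)² = 1324801/729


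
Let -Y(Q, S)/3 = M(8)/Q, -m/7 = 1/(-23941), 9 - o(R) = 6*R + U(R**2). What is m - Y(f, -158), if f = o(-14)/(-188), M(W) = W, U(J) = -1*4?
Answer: -108021113/2322277 ≈ -46.515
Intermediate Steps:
U(J) = -4
o(R) = 13 - 6*R (o(R) = 9 - (6*R - 4) = 9 - (-4 + 6*R) = 9 + (4 - 6*R) = 13 - 6*R)
m = 7/23941 (m = -7/(-23941) = -7*(-1/23941) = 7/23941 ≈ 0.00029239)
f = -97/188 (f = (13 - 6*(-14))/(-188) = (13 + 84)*(-1/188) = 97*(-1/188) = -97/188 ≈ -0.51596)
Y(Q, S) = -24/Q
m - Y(f, -158) = 7/23941 - (-24)/(-97/188) = 7/23941 - (-24)*(-188)/97 = 7/23941 - 1*4512/97 = 7/23941 - 4512/97 = -108021113/2322277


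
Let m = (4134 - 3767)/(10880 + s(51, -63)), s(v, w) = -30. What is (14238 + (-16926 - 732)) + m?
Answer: -37106633/10850 ≈ -3420.0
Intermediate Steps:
m = 367/10850 (m = (4134 - 3767)/(10880 - 30) = 367/10850 ≈ 0.033825)
(14238 + (-16926 - 732)) + m = (14238 + (-16926 - 732)) + 367/10850 = (14238 - 17658) + 367/10850 = -3420 + 367/10850 = -37106633/10850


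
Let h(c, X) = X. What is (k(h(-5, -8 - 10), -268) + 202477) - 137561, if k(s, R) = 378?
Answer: 65294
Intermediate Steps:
(k(h(-5, -8 - 10), -268) + 202477) - 137561 = (378 + 202477) - 137561 = 202855 - 137561 = 65294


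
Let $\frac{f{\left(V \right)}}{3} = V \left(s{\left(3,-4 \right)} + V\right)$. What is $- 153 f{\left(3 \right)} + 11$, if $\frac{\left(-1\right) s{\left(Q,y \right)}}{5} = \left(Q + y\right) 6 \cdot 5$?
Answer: $-210670$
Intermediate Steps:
$s{\left(Q,y \right)} = - 150 Q - 150 y$ ($s{\left(Q,y \right)} = - 5 \left(Q + y\right) 6 \cdot 5 = - 5 \left(6 Q + 6 y\right) 5 = - 5 \left(30 Q + 30 y\right) = - 150 Q - 150 y$)
$f{\left(V \right)} = 3 V \left(150 + V\right)$ ($f{\left(V \right)} = 3 V \left(\left(\left(-150\right) 3 - -600\right) + V\right) = 3 V \left(\left(-450 + 600\right) + V\right) = 3 V \left(150 + V\right)$)
$- 153 f{\left(3 \right)} + 11 = - 153 \cdot 3 \cdot 3 \left(150 + 3\right) + 11 = - 153 \cdot 3 \cdot 3 \cdot 153 + 11 = \left(-153\right) 1377 + 11 = -210681 + 11 = -210670$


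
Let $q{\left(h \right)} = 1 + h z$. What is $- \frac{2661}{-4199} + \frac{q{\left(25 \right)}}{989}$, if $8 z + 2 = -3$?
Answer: $\frac{20562549}{33222488} \approx 0.61893$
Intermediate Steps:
$z = - \frac{5}{8}$ ($z = - \frac{1}{4} + \frac{1}{8} \left(-3\right) = - \frac{1}{4} - \frac{3}{8} = - \frac{5}{8} \approx -0.625$)
$q{\left(h \right)} = 1 - \frac{5 h}{8}$ ($q{\left(h \right)} = 1 + h \left(- \frac{5}{8}\right) = 1 - \frac{5 h}{8}$)
$- \frac{2661}{-4199} + \frac{q{\left(25 \right)}}{989} = - \frac{2661}{-4199} + \frac{1 - \frac{125}{8}}{989} = \left(-2661\right) \left(- \frac{1}{4199}\right) + \left(1 - \frac{125}{8}\right) \frac{1}{989} = \frac{2661}{4199} - \frac{117}{7912} = \frac{20562549}{33222488}$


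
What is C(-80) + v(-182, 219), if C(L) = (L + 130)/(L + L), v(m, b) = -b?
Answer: -3509/16 ≈ -219.31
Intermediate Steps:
C(L) = (130 + L)/(2*L) (C(L) = (130 + L)/((2*L)) = (130 + L)*(1/(2*L)) = (130 + L)/(2*L))
C(-80) + v(-182, 219) = (½)*(130 - 80)/(-80) - 1*219 = (½)*(-1/80)*50 - 219 = -5/16 - 219 = -3509/16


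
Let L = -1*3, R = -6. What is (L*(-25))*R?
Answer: -450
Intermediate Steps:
L = -3
(L*(-25))*R = -3*(-25)*(-6) = 75*(-6) = -450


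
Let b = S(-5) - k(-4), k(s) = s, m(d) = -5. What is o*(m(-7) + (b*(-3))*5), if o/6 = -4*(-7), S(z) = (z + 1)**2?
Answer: -51240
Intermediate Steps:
S(z) = (1 + z)**2
b = 20 (b = (1 - 5)**2 - 1*(-4) = (-4)**2 + 4 = 16 + 4 = 20)
o = 168 (o = 6*(-4*(-7)) = 6*28 = 168)
o*(m(-7) + (b*(-3))*5) = 168*(-5 + (20*(-3))*5) = 168*(-5 - 60*5) = 168*(-5 - 300) = 168*(-305) = -51240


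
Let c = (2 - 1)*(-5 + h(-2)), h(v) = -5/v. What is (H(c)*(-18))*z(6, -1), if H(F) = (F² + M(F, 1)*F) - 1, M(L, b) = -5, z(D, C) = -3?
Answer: 1917/2 ≈ 958.50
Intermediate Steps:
c = -5/2 (c = (2 - 1)*(-5 - 5/(-2)) = 1*(-5 - 5*(-½)) = 1*(-5 + 5/2) = 1*(-5/2) = -5/2 ≈ -2.5000)
H(F) = -1 + F² - 5*F (H(F) = (F² - 5*F) - 1 = -1 + F² - 5*F)
(H(c)*(-18))*z(6, -1) = ((-1 + (-5/2)² - 5*(-5/2))*(-18))*(-3) = ((-1 + 25/4 + 25/2)*(-18))*(-3) = ((71/4)*(-18))*(-3) = -639/2*(-3) = 1917/2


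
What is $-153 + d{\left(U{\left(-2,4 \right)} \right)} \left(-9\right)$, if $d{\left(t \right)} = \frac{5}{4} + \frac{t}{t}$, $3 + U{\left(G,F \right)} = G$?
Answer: $- \frac{693}{4} \approx -173.25$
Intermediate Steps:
$U{\left(G,F \right)} = -3 + G$
$d{\left(t \right)} = \frac{9}{4}$ ($d{\left(t \right)} = 5 \cdot \frac{1}{4} + 1 = \frac{5}{4} + 1 = \frac{9}{4}$)
$-153 + d{\left(U{\left(-2,4 \right)} \right)} \left(-9\right) = -153 + \frac{9}{4} \left(-9\right) = -153 - \frac{81}{4} = - \frac{693}{4}$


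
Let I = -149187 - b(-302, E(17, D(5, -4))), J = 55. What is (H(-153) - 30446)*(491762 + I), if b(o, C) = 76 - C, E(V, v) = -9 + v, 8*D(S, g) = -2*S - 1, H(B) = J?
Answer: -83268574419/8 ≈ -1.0409e+10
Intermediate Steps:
H(B) = 55
D(S, g) = -⅛ - S/4 (D(S, g) = (-2*S - 1)/8 = (-1 - 2*S)/8 = -⅛ - S/4)
I = -1194187/8 (I = -149187 - (76 - (-9 + (-⅛ - ¼*5))) = -149187 - (76 - (-9 + (-⅛ - 5/4))) = -149187 - (76 - (-9 - 11/8)) = -149187 - (76 - 1*(-83/8)) = -149187 - (76 + 83/8) = -149187 - 1*691/8 = -149187 - 691/8 = -1194187/8 ≈ -1.4927e+5)
(H(-153) - 30446)*(491762 + I) = (55 - 30446)*(491762 - 1194187/8) = -30391*2739909/8 = -83268574419/8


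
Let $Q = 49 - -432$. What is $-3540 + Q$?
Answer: $-3059$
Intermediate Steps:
$Q = 481$ ($Q = 49 + 432 = 481$)
$-3540 + Q = -3540 + 481 = -3059$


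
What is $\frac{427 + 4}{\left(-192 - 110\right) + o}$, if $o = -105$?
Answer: $- \frac{431}{407} \approx -1.059$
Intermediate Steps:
$\frac{427 + 4}{\left(-192 - 110\right) + o} = \frac{427 + 4}{\left(-192 - 110\right) - 105} = \frac{431}{\left(-192 - 110\right) - 105} = \frac{431}{-302 - 105} = \frac{431}{-407} = 431 \left(- \frac{1}{407}\right) = - \frac{431}{407}$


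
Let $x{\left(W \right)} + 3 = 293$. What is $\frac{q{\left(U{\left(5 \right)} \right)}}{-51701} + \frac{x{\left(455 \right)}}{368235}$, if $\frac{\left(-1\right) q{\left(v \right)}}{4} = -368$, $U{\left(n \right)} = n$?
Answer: $- \frac{105409726}{3807623547} \approx -0.027684$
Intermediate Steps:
$x{\left(W \right)} = 290$ ($x{\left(W \right)} = -3 + 293 = 290$)
$q{\left(v \right)} = 1472$ ($q{\left(v \right)} = \left(-4\right) \left(-368\right) = 1472$)
$\frac{q{\left(U{\left(5 \right)} \right)}}{-51701} + \frac{x{\left(455 \right)}}{368235} = \frac{1472}{-51701} + \frac{290}{368235} = 1472 \left(- \frac{1}{51701}\right) + 290 \cdot \frac{1}{368235} = - \frac{1472}{51701} + \frac{58}{73647} = - \frac{105409726}{3807623547}$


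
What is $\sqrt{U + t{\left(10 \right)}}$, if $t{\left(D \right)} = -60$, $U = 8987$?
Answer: $\sqrt{8927} \approx 94.483$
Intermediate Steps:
$\sqrt{U + t{\left(10 \right)}} = \sqrt{8987 - 60} = \sqrt{8927}$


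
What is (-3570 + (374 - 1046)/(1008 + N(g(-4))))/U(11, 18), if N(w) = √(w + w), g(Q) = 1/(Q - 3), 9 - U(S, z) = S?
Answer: 6349047033/3556225 - 168*I*√14/3556225 ≈ 1785.3 - 0.00017676*I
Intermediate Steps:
U(S, z) = 9 - S
g(Q) = 1/(-3 + Q)
N(w) = √2*√w (N(w) = √(2*w) = √2*√w)
(-3570 + (374 - 1046)/(1008 + N(g(-4))))/U(11, 18) = (-3570 + (374 - 1046)/(1008 + √2*√(1/(-3 - 4))))/(9 - 1*11) = (-3570 - 672/(1008 + √2*√(1/(-7))))/(9 - 11) = (-3570 - 672/(1008 + √2*√(-⅐)))/(-2) = (-3570 - 672/(1008 + √2*(I*√7/7)))*(-½) = (-3570 - 672/(1008 + I*√14/7))*(-½) = 1785 + 336/(1008 + I*√14/7)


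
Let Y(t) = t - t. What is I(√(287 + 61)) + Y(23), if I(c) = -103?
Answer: -103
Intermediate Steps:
Y(t) = 0
I(√(287 + 61)) + Y(23) = -103 + 0 = -103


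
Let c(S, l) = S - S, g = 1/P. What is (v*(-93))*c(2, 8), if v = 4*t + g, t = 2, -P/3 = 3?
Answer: 0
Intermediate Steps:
P = -9 (P = -3*3 = -9)
g = -⅑ (g = 1/(-9) = -⅑ ≈ -0.11111)
c(S, l) = 0
v = 71/9 (v = 4*2 - ⅑ = 8 - ⅑ = 71/9 ≈ 7.8889)
(v*(-93))*c(2, 8) = ((71/9)*(-93))*0 = -2201/3*0 = 0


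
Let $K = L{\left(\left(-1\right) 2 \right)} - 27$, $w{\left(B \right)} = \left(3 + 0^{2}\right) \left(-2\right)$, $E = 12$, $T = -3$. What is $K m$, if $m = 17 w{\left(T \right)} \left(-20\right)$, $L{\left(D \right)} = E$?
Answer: $-30600$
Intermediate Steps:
$w{\left(B \right)} = -6$ ($w{\left(B \right)} = \left(3 + 0\right) \left(-2\right) = 3 \left(-2\right) = -6$)
$L{\left(D \right)} = 12$
$m = 2040$ ($m = 17 \left(-6\right) \left(-20\right) = \left(-102\right) \left(-20\right) = 2040$)
$K = -15$ ($K = 12 - 27 = -15$)
$K m = \left(-15\right) 2040 = -30600$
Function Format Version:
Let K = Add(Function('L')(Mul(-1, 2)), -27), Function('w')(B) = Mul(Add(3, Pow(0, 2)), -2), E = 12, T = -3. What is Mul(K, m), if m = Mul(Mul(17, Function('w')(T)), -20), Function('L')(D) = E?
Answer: -30600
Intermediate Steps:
Function('w')(B) = -6 (Function('w')(B) = Mul(Add(3, 0), -2) = Mul(3, -2) = -6)
Function('L')(D) = 12
m = 2040 (m = Mul(Mul(17, -6), -20) = Mul(-102, -20) = 2040)
K = -15 (K = Add(12, -27) = -15)
Mul(K, m) = Mul(-15, 2040) = -30600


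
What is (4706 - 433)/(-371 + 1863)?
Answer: 4273/1492 ≈ 2.8639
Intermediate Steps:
(4706 - 433)/(-371 + 1863) = 4273/1492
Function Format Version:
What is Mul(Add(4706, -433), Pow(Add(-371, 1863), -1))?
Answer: Rational(4273, 1492) ≈ 2.8639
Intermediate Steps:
Mul(Add(4706, -433), Pow(Add(-371, 1863), -1)) = Mul(4273, Pow(1492, -1)) = Mul(4273, Rational(1, 1492)) = Rational(4273, 1492)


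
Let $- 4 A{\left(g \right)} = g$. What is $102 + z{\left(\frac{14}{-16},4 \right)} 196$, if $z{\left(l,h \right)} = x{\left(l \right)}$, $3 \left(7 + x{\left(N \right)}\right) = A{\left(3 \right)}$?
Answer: $-1319$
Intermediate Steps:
$A{\left(g \right)} = - \frac{g}{4}$
$x{\left(N \right)} = - \frac{29}{4}$ ($x{\left(N \right)} = -7 + \frac{\left(- \frac{1}{4}\right) 3}{3} = -7 + \frac{1}{3} \left(- \frac{3}{4}\right) = -7 - \frac{1}{4} = - \frac{29}{4}$)
$z{\left(l,h \right)} = - \frac{29}{4}$
$102 + z{\left(\frac{14}{-16},4 \right)} 196 = 102 - 1421 = -1319$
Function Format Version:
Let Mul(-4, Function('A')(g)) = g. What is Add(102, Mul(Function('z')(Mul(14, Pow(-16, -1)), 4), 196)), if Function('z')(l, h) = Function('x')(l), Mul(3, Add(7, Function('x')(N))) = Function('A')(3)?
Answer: -1319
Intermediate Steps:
Function('A')(g) = Mul(Rational(-1, 4), g)
Function('x')(N) = Rational(-29, 4) (Function('x')(N) = Add(-7, Mul(Rational(1, 3), Mul(Rational(-1, 4), 3))) = Add(-7, Mul(Rational(1, 3), Rational(-3, 4))) = Add(-7, Rational(-1, 4)) = Rational(-29, 4))
Function('z')(l, h) = Rational(-29, 4)
Add(102, Mul(Function('z')(Mul(14, Pow(-16, -1)), 4), 196)) = Add(102, Mul(Rational(-29, 4), 196)) = Add(102, -1421) = -1319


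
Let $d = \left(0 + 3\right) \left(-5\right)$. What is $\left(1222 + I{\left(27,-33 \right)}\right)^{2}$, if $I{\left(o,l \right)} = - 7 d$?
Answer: $1760929$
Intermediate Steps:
$d = -15$ ($d = 3 \left(-5\right) = -15$)
$I{\left(o,l \right)} = 105$ ($I{\left(o,l \right)} = \left(-7\right) \left(-15\right) = 105$)
$\left(1222 + I{\left(27,-33 \right)}\right)^{2} = \left(1222 + 105\right)^{2} = 1327^{2} = 1760929$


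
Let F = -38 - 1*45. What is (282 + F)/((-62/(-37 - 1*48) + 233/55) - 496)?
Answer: -186065/459117 ≈ -0.40527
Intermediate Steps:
F = -83 (F = -38 - 45 = -83)
(282 + F)/((-62/(-37 - 1*48) + 233/55) - 496) = (282 - 83)/((-62/(-37 - 1*48) + 233/55) - 496) = 199/((-62/(-37 - 48) + 233*(1/55)) - 496) = 199/((-62/(-85) + 233/55) - 496) = 199/((-62*(-1/85) + 233/55) - 496) = 199/((62/85 + 233/55) - 496) = 199/(4643/935 - 496) = 199/(-459117/935) = 199*(-935/459117) = -186065/459117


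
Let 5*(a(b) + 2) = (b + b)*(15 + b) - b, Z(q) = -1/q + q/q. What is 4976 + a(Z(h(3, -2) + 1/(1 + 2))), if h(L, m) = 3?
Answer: 622282/125 ≈ 4978.3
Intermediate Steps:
Z(q) = 1 - 1/q (Z(q) = -1/q + 1 = 1 - 1/q)
a(b) = -2 - b/5 + 2*b*(15 + b)/5 (a(b) = -2 + ((b + b)*(15 + b) - b)/5 = -2 + ((2*b)*(15 + b) - b)/5 = -2 + (2*b*(15 + b) - b)/5 = -2 + (-b + 2*b*(15 + b))/5 = -2 + (-b/5 + 2*b*(15 + b)/5) = -2 - b/5 + 2*b*(15 + b)/5)
4976 + a(Z(h(3, -2) + 1/(1 + 2))) = 4976 + (-2 + 2*((-1 + (3 + 1/(1 + 2)))/(3 + 1/(1 + 2)))**2/5 + 29*((-1 + (3 + 1/(1 + 2)))/(3 + 1/(1 + 2)))/5) = 4976 + (-2 + 2*((-1 + (3 + 1/3))/(3 + 1/3))**2/5 + 29*((-1 + (3 + 1/3))/(3 + 1/3))/5) = 4976 + (-2 + 2*((-1 + 10/3)/(10/3))**2/5 + 29*((-1 + 10/3)/(10/3))/5) = 4976 + (-2 + 2*((3/10)*(7/3))**2/5 + 29*((3/10)*(7/3))/5) = 4976 + (-2 + 2*(7/10)**2/5 + (29/5)*(7/10)) = 4976 + (-2 + (2/5)*(49/100) + 203/50) = 4976 + (-2 + 49/250 + 203/50) = 4976 + 282/125 = 622282/125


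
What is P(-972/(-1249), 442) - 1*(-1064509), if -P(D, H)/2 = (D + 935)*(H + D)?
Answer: 367886555289/1560001 ≈ 2.3582e+5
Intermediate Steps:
P(D, H) = -2*(935 + D)*(D + H) (P(D, H) = -2*(D + 935)*(H + D) = -2*(935 + D)*(D + H))
P(-972/(-1249), 442) - 1*(-1064509) = (-(-1817640)/(-1249) - 1870*442 - 2*(-972/(-1249))² - 2*(-972/(-1249))*442) - 1*(-1064509) = (-(-1817640)*(-1)/1249 - 826540 - 2*(-972*(-1/1249))² - 2*(-972*(-1/1249))*442) + 1064509 = (-1870*972/1249 - 826540 - 2*(972/1249)² - 2*972/1249*442) + 1064509 = (-1817640/1249 - 826540 - 2*944784/1560001 - 859248/1249) + 1064509 = (-1817640/1249 - 826540 - 1889568/1560001 - 859248/1249) + 1064509 = -1292748549220/1560001 + 1064509 = 367886555289/1560001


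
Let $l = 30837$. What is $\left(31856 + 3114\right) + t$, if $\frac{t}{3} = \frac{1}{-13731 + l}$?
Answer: $\frac{199398941}{5702} \approx 34970.0$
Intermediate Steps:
$t = \frac{1}{5702}$ ($t = \frac{3}{-13731 + 30837} = \frac{3}{17106} = 3 \cdot \frac{1}{17106} = \frac{1}{5702} \approx 0.00017538$)
$\left(31856 + 3114\right) + t = \left(31856 + 3114\right) + \frac{1}{5702} = 34970 + \frac{1}{5702} = \frac{199398941}{5702}$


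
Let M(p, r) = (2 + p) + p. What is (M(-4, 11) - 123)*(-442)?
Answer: 57018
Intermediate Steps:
M(p, r) = 2 + 2*p
(M(-4, 11) - 123)*(-442) = ((2 + 2*(-4)) - 123)*(-442) = ((2 - 8) - 123)*(-442) = (-6 - 123)*(-442) = -129*(-442) = 57018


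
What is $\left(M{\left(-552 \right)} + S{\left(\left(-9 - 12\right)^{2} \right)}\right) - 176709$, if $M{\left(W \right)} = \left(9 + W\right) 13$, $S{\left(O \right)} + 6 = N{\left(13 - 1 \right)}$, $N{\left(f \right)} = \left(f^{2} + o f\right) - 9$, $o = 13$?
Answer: $-183483$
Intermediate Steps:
$N{\left(f \right)} = -9 + f^{2} + 13 f$ ($N{\left(f \right)} = \left(f^{2} + 13 f\right) - 9 = -9 + f^{2} + 13 f$)
$S{\left(O \right)} = 285$ ($S{\left(O \right)} = -6 + \left(-9 + \left(13 - 1\right)^{2} + 13 \left(13 - 1\right)\right) = -6 + \left(-9 + 12^{2} + 13 \cdot 12\right) = -6 + \left(-9 + 144 + 156\right) = -6 + 291 = 285$)
$M{\left(W \right)} = 117 + 13 W$
$\left(M{\left(-552 \right)} + S{\left(\left(-9 - 12\right)^{2} \right)}\right) - 176709 = \left(\left(117 + 13 \left(-552\right)\right) + 285\right) - 176709 = \left(\left(117 - 7176\right) + 285\right) - 176709 = \left(-7059 + 285\right) - 176709 = -6774 - 176709 = -183483$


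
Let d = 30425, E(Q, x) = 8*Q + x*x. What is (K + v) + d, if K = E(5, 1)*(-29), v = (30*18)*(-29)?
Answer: 13576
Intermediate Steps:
E(Q, x) = x**2 + 8*Q (E(Q, x) = 8*Q + x**2 = x**2 + 8*Q)
v = -15660 (v = 540*(-29) = -15660)
K = -1189 (K = (1**2 + 8*5)*(-29) = (1 + 40)*(-29) = 41*(-29) = -1189)
(K + v) + d = (-1189 - 15660) + 30425 = -16849 + 30425 = 13576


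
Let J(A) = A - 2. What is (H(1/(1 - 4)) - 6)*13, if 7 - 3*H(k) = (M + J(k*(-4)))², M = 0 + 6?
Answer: -4615/27 ≈ -170.93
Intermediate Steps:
J(A) = -2 + A
M = 6
H(k) = 7/3 - (4 - 4*k)²/3 (H(k) = 7/3 - (6 + (-2 + k*(-4)))²/3 = 7/3 - (6 + (-2 - 4*k))²/3 = 7/3 - (4 - 4*k)²/3)
(H(1/(1 - 4)) - 6)*13 = ((7/3 - 16*(-1 + 1/(1 - 4))²/3) - 6)*13 = ((7/3 - 16*(-1 + 1/(-3))²/3) - 6)*13 = ((7/3 - 16*(-1 - ⅓)²/3) - 6)*13 = ((7/3 - 16*(-4/3)²/3) - 6)*13 = ((7/3 - 16/3*16/9) - 6)*13 = ((7/3 - 256/27) - 6)*13 = (-193/27 - 6)*13 = -355/27*13 = -4615/27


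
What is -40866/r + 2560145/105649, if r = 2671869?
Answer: 2278684869657/94093429327 ≈ 24.217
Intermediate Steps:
-40866/r + 2560145/105649 = -40866/2671869 + 2560145/105649 = -40866*1/2671869 + 2560145*(1/105649) = -13622/890623 + 2560145/105649 = 2278684869657/94093429327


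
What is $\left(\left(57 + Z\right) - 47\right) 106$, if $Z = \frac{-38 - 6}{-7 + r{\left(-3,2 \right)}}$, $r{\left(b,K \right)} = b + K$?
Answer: $1643$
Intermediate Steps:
$r{\left(b,K \right)} = K + b$
$Z = \frac{11}{2}$ ($Z = \frac{-38 - 6}{-7 + \left(2 - 3\right)} = - \frac{44}{-7 - 1} = - \frac{44}{-8} = \left(-44\right) \left(- \frac{1}{8}\right) = \frac{11}{2} \approx 5.5$)
$\left(\left(57 + Z\right) - 47\right) 106 = \left(\left(57 + \frac{11}{2}\right) - 47\right) 106 = \left(\frac{125}{2} - 47\right) 106 = \frac{31}{2} \cdot 106 = 1643$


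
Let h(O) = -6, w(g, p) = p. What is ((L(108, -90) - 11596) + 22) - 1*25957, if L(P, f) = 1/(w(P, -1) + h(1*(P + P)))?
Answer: -262718/7 ≈ -37531.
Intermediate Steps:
L(P, f) = -⅐ (L(P, f) = 1/(-1 - 6) = 1/(-7) = -⅐)
((L(108, -90) - 11596) + 22) - 1*25957 = ((-⅐ - 11596) + 22) - 1*25957 = (-81173/7 + 22) - 25957 = -81019/7 - 25957 = -262718/7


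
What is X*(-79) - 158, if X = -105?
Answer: 8137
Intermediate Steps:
X*(-79) - 158 = -105*(-79) - 158 = 8295 - 158 = 8137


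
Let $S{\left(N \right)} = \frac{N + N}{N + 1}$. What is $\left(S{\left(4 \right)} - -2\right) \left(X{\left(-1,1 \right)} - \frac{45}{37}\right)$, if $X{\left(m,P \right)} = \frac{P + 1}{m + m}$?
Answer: $- \frac{1476}{185} \approx -7.9784$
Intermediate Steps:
$X{\left(m,P \right)} = \frac{1 + P}{2 m}$
$S{\left(N \right)} = \frac{2 N}{1 + N}$
$\left(S{\left(4 \right)} - -2\right) \left(X{\left(-1,1 \right)} - \frac{45}{37}\right) = \left(2 \cdot 4 \frac{1}{1 + 4} - -2\right) \left(\frac{1 + 1}{2 \left(-1\right)} - \frac{45}{37}\right) = \left(2 \cdot 4 \cdot \frac{1}{5} + 2\right) \left(\frac{1}{2} \left(-1\right) 2 - \frac{45}{37}\right) = \left(2 \cdot 4 \cdot \frac{1}{5} + 2\right) \left(-1 - \frac{45}{37}\right) = \left(\frac{8}{5} + 2\right) \left(- \frac{82}{37}\right) = \frac{18}{5} \left(- \frac{82}{37}\right) = - \frac{1476}{185}$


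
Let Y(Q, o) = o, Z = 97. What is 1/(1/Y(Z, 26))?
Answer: 26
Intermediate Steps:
1/(1/Y(Z, 26)) = 1/(1/26) = 26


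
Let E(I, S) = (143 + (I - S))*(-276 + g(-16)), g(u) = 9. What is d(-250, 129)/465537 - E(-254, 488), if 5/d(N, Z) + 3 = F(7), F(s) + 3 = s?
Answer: -74454729016/465537 ≈ -1.5993e+5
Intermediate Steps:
F(s) = -3 + s
d(N, Z) = 5 (d(N, Z) = 5/(-3 + (-3 + 7)) = 5/(-3 + 4) = 5/1 = 5*1 = 5)
E(I, S) = -38181 - 267*I + 267*S (E(I, S) = (143 + (I - S))*(-276 + 9) = (143 + I - S)*(-267) = -38181 - 267*I + 267*S)
d(-250, 129)/465537 - E(-254, 488) = 5/465537 - (-38181 - 267*(-254) + 267*488) = 5*(1/465537) - (-38181 + 67818 + 130296) = 5/465537 - 1*159933 = 5/465537 - 159933 = -74454729016/465537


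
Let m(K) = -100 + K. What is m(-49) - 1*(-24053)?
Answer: 23904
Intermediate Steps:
m(-49) - 1*(-24053) = (-100 - 49) - 1*(-24053) = -149 + 24053 = 23904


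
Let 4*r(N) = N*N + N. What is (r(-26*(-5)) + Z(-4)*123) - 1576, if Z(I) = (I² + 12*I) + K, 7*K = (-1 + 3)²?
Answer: -16579/14 ≈ -1184.2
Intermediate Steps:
K = 4/7 (K = (-1 + 3)²/7 = (⅐)*2² = (⅐)*4 = 4/7 ≈ 0.57143)
r(N) = N/4 + N²/4 (r(N) = (N*N + N)/4 = (N² + N)/4 = (N + N²)/4 = N/4 + N²/4)
Z(I) = 4/7 + I² + 12*I (Z(I) = (I² + 12*I) + 4/7 = 4/7 + I² + 12*I)
(r(-26*(-5)) + Z(-4)*123) - 1576 = ((-26*(-5))*(1 - 26*(-5))/4 + (4/7 + (-4)² + 12*(-4))*123) - 1576 = ((¼)*130*(1 + 130) + (4/7 + 16 - 48)*123) - 1576 = ((¼)*130*131 - 220/7*123) - 1576 = (8515/2 - 27060/7) - 1576 = 5485/14 - 1576 = -16579/14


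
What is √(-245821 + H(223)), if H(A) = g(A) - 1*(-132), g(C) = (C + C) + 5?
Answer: I*√245238 ≈ 495.22*I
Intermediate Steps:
g(C) = 5 + 2*C (g(C) = 2*C + 5 = 5 + 2*C)
H(A) = 137 + 2*A (H(A) = (5 + 2*A) - 1*(-132) = (5 + 2*A) + 132 = 137 + 2*A)
√(-245821 + H(223)) = √(-245821 + (137 + 2*223)) = √(-245821 + (137 + 446)) = √(-245821 + 583) = √(-245238) = I*√245238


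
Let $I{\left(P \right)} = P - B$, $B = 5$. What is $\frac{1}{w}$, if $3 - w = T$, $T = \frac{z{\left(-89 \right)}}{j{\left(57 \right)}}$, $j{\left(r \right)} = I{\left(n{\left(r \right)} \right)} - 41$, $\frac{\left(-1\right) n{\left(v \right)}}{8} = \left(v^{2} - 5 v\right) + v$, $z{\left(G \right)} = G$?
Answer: $\frac{24214}{72553} \approx 0.33374$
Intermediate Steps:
$n{\left(v \right)} = - 8 v^{2} + 32 v$ ($n{\left(v \right)} = - 8 \left(\left(v^{2} - 5 v\right) + v\right) = - 8 \left(v^{2} - 4 v\right) = - 8 v^{2} + 32 v$)
$I{\left(P \right)} = -5 + P$ ($I{\left(P \right)} = P - 5 = -5 + P$)
$j{\left(r \right)} = -46 + 8 r \left(4 - r\right)$ ($j{\left(r \right)} = \left(-5 + 8 r \left(4 - r\right)\right) - 41 = -46 + 8 r \left(4 - r\right)$)
$T = \frac{89}{24214}$ ($T = - \frac{89}{-46 - 8 \cdot 57^{2} + 32 \cdot 57} = - \frac{89}{-46 - 25992 + 1824} = - \frac{89}{-24214} = \left(-89\right) \left(- \frac{1}{24214}\right) = \frac{89}{24214} \approx 0.0036756$)
$w = \frac{72553}{24214}$ ($w = 3 - \frac{89}{24214} = \frac{72553}{24214} \approx 2.9963$)
$\frac{1}{w} = \frac{1}{\frac{72553}{24214}} = \frac{24214}{72553}$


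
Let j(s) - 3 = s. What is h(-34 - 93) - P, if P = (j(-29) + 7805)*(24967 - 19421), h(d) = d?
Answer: -43142461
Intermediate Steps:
j(s) = 3 + s
P = 43142334 (P = ((3 - 29) + 7805)*(24967 - 19421) = (-26 + 7805)*5546 = 7779*5546 = 43142334)
h(-34 - 93) - P = (-34 - 93) - 1*43142334 = -127 - 43142334 = -43142461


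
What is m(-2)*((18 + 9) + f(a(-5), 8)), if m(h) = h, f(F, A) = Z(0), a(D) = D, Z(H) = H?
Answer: -54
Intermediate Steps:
f(F, A) = 0
m(-2)*((18 + 9) + f(a(-5), 8)) = -2*((18 + 9) + 0) = -2*(27 + 0) = -2*27 = -54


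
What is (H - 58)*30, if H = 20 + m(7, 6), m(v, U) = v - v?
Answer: -1140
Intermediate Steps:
m(v, U) = 0
H = 20 (H = 20 + 0 = 20)
(H - 58)*30 = (20 - 58)*30 = -38*30 = -1140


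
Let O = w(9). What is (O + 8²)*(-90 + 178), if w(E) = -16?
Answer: 4224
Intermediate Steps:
O = -16
(O + 8²)*(-90 + 178) = (-16 + 8²)*(-90 + 178) = (-16 + 64)*88 = 48*88 = 4224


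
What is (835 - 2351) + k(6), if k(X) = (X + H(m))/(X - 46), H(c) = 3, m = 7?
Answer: -60649/40 ≈ -1516.2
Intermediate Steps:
k(X) = (3 + X)/(-46 + X) (k(X) = (X + 3)/(X - 46) = (3 + X)/(-46 + X))
(835 - 2351) + k(6) = (835 - 2351) + (3 + 6)/(-46 + 6) = -1516 + 9/(-40) = -1516 - 1/40*9 = -1516 - 9/40 = -60649/40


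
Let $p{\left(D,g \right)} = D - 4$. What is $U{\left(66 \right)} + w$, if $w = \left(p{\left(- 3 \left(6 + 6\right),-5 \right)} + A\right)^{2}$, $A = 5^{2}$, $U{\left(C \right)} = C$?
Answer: $291$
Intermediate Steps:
$A = 25$
$p{\left(D,g \right)} = -4 + D$
$w = 225$ ($w = \left(\left(-4 - 3 \left(6 + 6\right)\right) + 25\right)^{2} = \left(\left(-4 - 36\right) + 25\right)^{2} = \left(-40 + 25\right)^{2} = \left(-15\right)^{2} = 225$)
$U{\left(66 \right)} + w = 66 + 225 = 291$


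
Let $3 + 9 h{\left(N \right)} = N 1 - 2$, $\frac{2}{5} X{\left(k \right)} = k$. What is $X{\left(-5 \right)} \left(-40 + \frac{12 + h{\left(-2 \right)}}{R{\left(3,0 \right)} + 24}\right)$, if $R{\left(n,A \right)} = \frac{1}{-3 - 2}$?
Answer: $\frac{1058375}{2142} \approx 494.11$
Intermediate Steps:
$R{\left(n,A \right)} = - \frac{1}{5}$ ($R{\left(n,A \right)} = \frac{1}{-5} = - \frac{1}{5}$)
$X{\left(k \right)} = \frac{5 k}{2}$
$h{\left(N \right)} = - \frac{5}{9} + \frac{N}{9}$ ($h{\left(N \right)} = - \frac{1}{3} + \frac{N 1 - 2}{9} = - \frac{1}{3} + \frac{N - 2}{9} = - \frac{1}{3} + \frac{-2 + N}{9} = - \frac{1}{3} + \left(- \frac{2}{9} + \frac{N}{9}\right) = - \frac{5}{9} + \frac{N}{9}$)
$X{\left(-5 \right)} \left(-40 + \frac{12 + h{\left(-2 \right)}}{R{\left(3,0 \right)} + 24}\right) = \frac{5}{2} \left(-5\right) \left(-40 + \frac{12 + \left(- \frac{5}{9} + \frac{1}{9} \left(-2\right)\right)}{- \frac{1}{5} + 24}\right) = - \frac{25 \left(-40 + \frac{12 - \frac{7}{9}}{\frac{119}{5}}\right)}{2} = - \frac{25 \left(-40 + \left(12 - \frac{7}{9}\right) \frac{5}{119}\right)}{2} = - \frac{25 \left(-40 + \frac{101}{9} \cdot \frac{5}{119}\right)}{2} = - \frac{25 \left(-40 + \frac{505}{1071}\right)}{2} = \left(- \frac{25}{2}\right) \left(- \frac{42335}{1071}\right) = \frac{1058375}{2142}$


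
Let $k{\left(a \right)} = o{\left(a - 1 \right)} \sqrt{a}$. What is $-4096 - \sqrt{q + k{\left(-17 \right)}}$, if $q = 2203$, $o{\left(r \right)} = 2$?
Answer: $-4096 - \sqrt{2203 + 2 i \sqrt{17}} \approx -4142.9 - 0.087845 i$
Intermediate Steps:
$k{\left(a \right)} = 2 \sqrt{a}$
$-4096 - \sqrt{q + k{\left(-17 \right)}} = -4096 - \sqrt{2203 + 2 \sqrt{-17}} = -4096 - \sqrt{2203 + 2 i \sqrt{17}}$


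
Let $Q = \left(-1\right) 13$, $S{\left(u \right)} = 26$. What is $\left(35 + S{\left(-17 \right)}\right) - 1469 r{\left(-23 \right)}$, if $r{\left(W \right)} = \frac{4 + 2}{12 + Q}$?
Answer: $8875$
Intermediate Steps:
$Q = -13$
$r{\left(W \right)} = -6$ ($r{\left(W \right)} = \frac{4 + 2}{12 - 13} = \frac{6}{-1} = 6 \left(-1\right) = -6$)
$\left(35 + S{\left(-17 \right)}\right) - 1469 r{\left(-23 \right)} = \left(35 + 26\right) - -8814 = 61 + 8814 = 8875$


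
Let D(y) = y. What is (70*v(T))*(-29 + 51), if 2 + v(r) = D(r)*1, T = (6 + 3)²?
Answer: 121660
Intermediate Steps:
T = 81 (T = 9² = 81)
v(r) = -2 + r (v(r) = -2 + r*1 = -2 + r)
(70*v(T))*(-29 + 51) = (70*(-2 + 81))*(-29 + 51) = (70*79)*22 = 5530*22 = 121660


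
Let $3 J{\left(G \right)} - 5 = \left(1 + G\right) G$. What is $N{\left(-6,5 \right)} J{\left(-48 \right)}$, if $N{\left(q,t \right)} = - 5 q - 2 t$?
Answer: $\frac{45220}{3} \approx 15073.0$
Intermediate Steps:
$J{\left(G \right)} = \frac{5}{3} + \frac{G \left(1 + G\right)}{3}$ ($J{\left(G \right)} = \frac{5}{3} + \frac{\left(1 + G\right) G}{3} = \frac{5}{3} + \frac{G \left(1 + G\right)}{3}$)
$N{\left(-6,5 \right)} J{\left(-48 \right)} = \left(\left(-5\right) \left(-6\right) - 10\right) \left(\frac{5}{3} + \frac{1}{3} \left(-48\right) + \frac{\left(-48\right)^{2}}{3}\right) = \left(30 - 10\right) \left(\frac{5}{3} - 16 + \frac{1}{3} \cdot 2304\right) = 20 \left(\frac{5}{3} - 16 + 768\right) = 20 \cdot \frac{2261}{3} = \frac{45220}{3}$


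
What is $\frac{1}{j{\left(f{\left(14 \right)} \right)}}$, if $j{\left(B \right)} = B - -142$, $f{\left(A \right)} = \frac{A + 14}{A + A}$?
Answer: $\frac{1}{143} \approx 0.006993$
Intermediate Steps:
$f{\left(A \right)} = \frac{14 + A}{2 A}$
$j{\left(B \right)} = 142 + B$ ($j{\left(B \right)} = B + 142 = 142 + B$)
$\frac{1}{j{\left(f{\left(14 \right)} \right)}} = \frac{1}{142 + \frac{14 + 14}{2 \cdot 14}} = \frac{1}{142 + \frac{1}{2} \cdot \frac{1}{14} \cdot 28} = \frac{1}{142 + 1} = \frac{1}{143}$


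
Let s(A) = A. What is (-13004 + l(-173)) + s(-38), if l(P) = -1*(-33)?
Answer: -13009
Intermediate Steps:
l(P) = 33
(-13004 + l(-173)) + s(-38) = (-13004 + 33) - 38 = -12971 - 38 = -13009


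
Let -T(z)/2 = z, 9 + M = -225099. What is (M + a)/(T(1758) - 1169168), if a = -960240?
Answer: 296337/293171 ≈ 1.0108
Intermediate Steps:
M = -225108 (M = -9 - 225099 = -225108)
T(z) = -2*z
(M + a)/(T(1758) - 1169168) = (-225108 - 960240)/(-2*1758 - 1169168) = -1185348/(-3516 - 1169168) = -1185348/(-1172684) = -1185348*(-1/1172684) = 296337/293171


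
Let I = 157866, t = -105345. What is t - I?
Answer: -263211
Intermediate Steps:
t - I = -105345 - 1*157866 = -105345 - 157866 = -263211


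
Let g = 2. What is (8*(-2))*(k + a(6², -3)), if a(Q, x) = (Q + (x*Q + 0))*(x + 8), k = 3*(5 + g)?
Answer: 5424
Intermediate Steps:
k = 21 (k = 3*(5 + 2) = 3*7 = 21)
a(Q, x) = (8 + x)*(Q + Q*x) (a(Q, x) = (Q + (Q*x + 0))*(8 + x) = (Q + Q*x)*(8 + x) = (8 + x)*(Q + Q*x))
(8*(-2))*(k + a(6², -3)) = (8*(-2))*(21 + 6²*(8 + (-3)² + 9*(-3))) = -16*(21 + 36*(8 + 9 - 27)) = -16*(21 + 36*(-10)) = -16*(21 - 360) = -16*(-339) = 5424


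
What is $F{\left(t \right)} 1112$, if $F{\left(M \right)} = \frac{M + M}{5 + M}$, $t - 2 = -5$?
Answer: $-3336$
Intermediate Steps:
$t = -3$ ($t = 2 - 5 = -3$)
$F{\left(M \right)} = \frac{2 M}{5 + M}$
$F{\left(t \right)} 1112 = 2 \left(-3\right) \frac{1}{5 - 3} \cdot 1112 = 2 \left(-3\right) \frac{1}{2} \cdot 1112 = \left(-3\right) 1112 = -3336$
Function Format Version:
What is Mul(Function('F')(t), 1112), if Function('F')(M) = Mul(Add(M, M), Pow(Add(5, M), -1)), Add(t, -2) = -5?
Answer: -3336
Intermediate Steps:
t = -3 (t = Add(2, -5) = -3)
Function('F')(M) = Mul(2, M, Pow(Add(5, M), -1)) (Function('F')(M) = Mul(Mul(2, M), Pow(Add(5, M), -1)) = Mul(2, M, Pow(Add(5, M), -1)))
Mul(Function('F')(t), 1112) = Mul(Mul(2, -3, Pow(Add(5, -3), -1)), 1112) = Mul(Mul(2, -3, Pow(2, -1)), 1112) = Mul(Mul(2, -3, Rational(1, 2)), 1112) = Mul(-3, 1112) = -3336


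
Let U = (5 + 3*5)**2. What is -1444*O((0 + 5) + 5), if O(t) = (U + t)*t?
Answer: -5920400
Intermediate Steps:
U = 400 (U = (5 + 15)**2 = 20**2 = 400)
O(t) = t*(400 + t) (O(t) = (400 + t)*t = t*(400 + t))
-1444*O((0 + 5) + 5) = -1444*((0 + 5) + 5)*(400 + ((0 + 5) + 5)) = -1444*(5 + 5)*(400 + (5 + 5)) = -14440*(400 + 10) = -14440*410 = -1444*4100 = -5920400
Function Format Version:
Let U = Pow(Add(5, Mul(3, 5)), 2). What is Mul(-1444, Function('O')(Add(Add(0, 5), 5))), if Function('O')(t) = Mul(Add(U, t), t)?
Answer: -5920400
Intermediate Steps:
U = 400 (U = Pow(Add(5, 15), 2) = Pow(20, 2) = 400)
Function('O')(t) = Mul(t, Add(400, t)) (Function('O')(t) = Mul(Add(400, t), t) = Mul(t, Add(400, t)))
Mul(-1444, Function('O')(Add(Add(0, 5), 5))) = Mul(-1444, Mul(Add(Add(0, 5), 5), Add(400, Add(Add(0, 5), 5)))) = Mul(-1444, Mul(Add(5, 5), Add(400, Add(5, 5)))) = Mul(-1444, Mul(10, Add(400, 10))) = Mul(-1444, Mul(10, 410)) = Mul(-1444, 4100) = -5920400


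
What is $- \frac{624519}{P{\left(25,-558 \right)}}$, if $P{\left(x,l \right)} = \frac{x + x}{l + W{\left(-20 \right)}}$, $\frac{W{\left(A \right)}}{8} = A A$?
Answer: $- \frac{824989599}{25} \approx -3.3 \cdot 10^{7}$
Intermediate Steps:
$W{\left(A \right)} = 8 A^{2}$ ($W{\left(A \right)} = 8 A A = 8 A^{2}$)
$P{\left(x,l \right)} = \frac{2 x}{3200 + l}$ ($P{\left(x,l \right)} = \frac{x + x}{l + 8 \left(-20\right)^{2}} = \frac{2 x}{l + 8 \cdot 400} = \frac{2 x}{l + 3200} = \frac{2 x}{3200 + l}$)
$- \frac{624519}{P{\left(25,-558 \right)}} = - \frac{624519}{2 \cdot 25 \frac{1}{3200 - 558}} = - \frac{624519}{2 \cdot 25 \cdot \frac{1}{2642}} = - \frac{624519}{\frac{25}{1321}} = \left(-624519\right) \frac{1321}{25} = - \frac{824989599}{25}$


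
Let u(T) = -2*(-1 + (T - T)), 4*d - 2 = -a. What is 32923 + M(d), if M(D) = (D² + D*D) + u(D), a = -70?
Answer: 33573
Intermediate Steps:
d = 18 (d = ½ + (-1*(-70))/4 = ½ + (¼)*70 = ½ + 35/2 = 18)
u(T) = 2 (u(T) = -2*(-1 + 0) = -2*(-1) = 2)
M(D) = 2 + 2*D² (M(D) = (D² + D*D) + 2 = (D² + D²) + 2 = 2*D² + 2 = 2 + 2*D²)
32923 + M(d) = 32923 + (2 + 2*18²) = 32923 + (2 + 2*324) = 32923 + (2 + 648) = 32923 + 650 = 33573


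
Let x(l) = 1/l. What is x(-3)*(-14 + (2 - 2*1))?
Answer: 14/3 ≈ 4.6667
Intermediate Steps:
x(-3)*(-14 + (2 - 2*1)) = (-14 + (2 - 2*1))/(-3) = -(-14 + (2 - 2))/3 = -(-14 + 0)/3 = -⅓*(-14) = 14/3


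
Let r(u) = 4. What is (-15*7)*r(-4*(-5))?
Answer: -420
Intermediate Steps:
(-15*7)*r(-4*(-5)) = -15*7*4 = -105*4 = -420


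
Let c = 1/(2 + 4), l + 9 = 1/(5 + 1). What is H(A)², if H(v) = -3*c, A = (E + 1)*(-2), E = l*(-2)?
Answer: ¼ ≈ 0.25000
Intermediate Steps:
l = -53/6 (l = -9 + 1/(5 + 1) = -9 + 1/6 = -9 + ⅙ = -53/6 ≈ -8.8333)
E = 53/3 (E = -53/6*(-2) = 53/3 ≈ 17.667)
c = ⅙ (c = 1/6 = ⅙ ≈ 0.16667)
A = -112/3 (A = (53/3 + 1)*(-2) = (56/3)*(-2) = -112/3 ≈ -37.333)
H(v) = -½ (H(v) = -3*⅙ = -½)
H(A)² = (-½)² = ¼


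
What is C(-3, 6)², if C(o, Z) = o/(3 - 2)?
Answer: 9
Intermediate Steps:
C(o, Z) = o (C(o, Z) = o/1 = o*1 = o)
C(-3, 6)² = (-3)² = 9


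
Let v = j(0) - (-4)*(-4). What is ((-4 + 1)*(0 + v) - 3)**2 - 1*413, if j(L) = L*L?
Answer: 1612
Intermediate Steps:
j(L) = L**2
v = -16 (v = 0**2 - (-4)*(-4) = 0 - 1*16 = 0 - 16 = -16)
((-4 + 1)*(0 + v) - 3)**2 - 1*413 = ((-4 + 1)*(0 - 16) - 3)**2 - 1*413 = (-3*(-16) - 3)**2 - 413 = (48 - 3)**2 - 413 = 45**2 - 413 = 2025 - 413 = 1612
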